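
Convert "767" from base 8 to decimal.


Input: "767" in base 8
Positional expansion:
  Digit '7' (value 7) x 8^2 = 448
  Digit '6' (value 6) x 8^1 = 48
  Digit '7' (value 7) x 8^0 = 7
Sum = 503

503


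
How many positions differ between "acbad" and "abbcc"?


Comparing "acbad" and "abbcc" position by position:
  Position 0: 'a' vs 'a' => same
  Position 1: 'c' vs 'b' => DIFFER
  Position 2: 'b' vs 'b' => same
  Position 3: 'a' vs 'c' => DIFFER
  Position 4: 'd' vs 'c' => DIFFER
Positions that differ: 3

3


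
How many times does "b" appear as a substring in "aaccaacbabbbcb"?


Searching for "b" in "aaccaacbabbbcb"
Scanning each position:
  Position 0: "a" => no
  Position 1: "a" => no
  Position 2: "c" => no
  Position 3: "c" => no
  Position 4: "a" => no
  Position 5: "a" => no
  Position 6: "c" => no
  Position 7: "b" => MATCH
  Position 8: "a" => no
  Position 9: "b" => MATCH
  Position 10: "b" => MATCH
  Position 11: "b" => MATCH
  Position 12: "c" => no
  Position 13: "b" => MATCH
Total occurrences: 5

5


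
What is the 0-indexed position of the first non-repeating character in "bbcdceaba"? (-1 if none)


Input: bbcdceaba
Character frequencies:
  'a': 2
  'b': 3
  'c': 2
  'd': 1
  'e': 1
Scanning left to right for freq == 1:
  Position 0 ('b'): freq=3, skip
  Position 1 ('b'): freq=3, skip
  Position 2 ('c'): freq=2, skip
  Position 3 ('d'): unique! => answer = 3

3


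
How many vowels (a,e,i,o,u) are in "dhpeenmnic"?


Input: dhpeenmnic
Checking each character:
  'd' at position 0: consonant
  'h' at position 1: consonant
  'p' at position 2: consonant
  'e' at position 3: vowel (running total: 1)
  'e' at position 4: vowel (running total: 2)
  'n' at position 5: consonant
  'm' at position 6: consonant
  'n' at position 7: consonant
  'i' at position 8: vowel (running total: 3)
  'c' at position 9: consonant
Total vowels: 3

3


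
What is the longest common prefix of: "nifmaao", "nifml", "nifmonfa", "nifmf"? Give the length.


Words: nifmaao, nifml, nifmonfa, nifmf
  Position 0: all 'n' => match
  Position 1: all 'i' => match
  Position 2: all 'f' => match
  Position 3: all 'm' => match
  Position 4: ('a', 'l', 'o', 'f') => mismatch, stop
LCP = "nifm" (length 4)

4


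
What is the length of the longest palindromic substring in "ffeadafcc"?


Input: "ffeadafcc"
Checking substrings for palindromes:
  [3:6] "ada" (len 3) => palindrome
  [0:2] "ff" (len 2) => palindrome
  [7:9] "cc" (len 2) => palindrome
Longest palindromic substring: "ada" with length 3

3


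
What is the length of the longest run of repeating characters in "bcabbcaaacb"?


Input: "bcabbcaaacb"
Scanning for longest run:
  Position 1 ('c'): new char, reset run to 1
  Position 2 ('a'): new char, reset run to 1
  Position 3 ('b'): new char, reset run to 1
  Position 4 ('b'): continues run of 'b', length=2
  Position 5 ('c'): new char, reset run to 1
  Position 6 ('a'): new char, reset run to 1
  Position 7 ('a'): continues run of 'a', length=2
  Position 8 ('a'): continues run of 'a', length=3
  Position 9 ('c'): new char, reset run to 1
  Position 10 ('b'): new char, reset run to 1
Longest run: 'a' with length 3

3


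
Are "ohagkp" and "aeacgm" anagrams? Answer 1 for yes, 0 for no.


Strings: "ohagkp", "aeacgm"
Sorted first:  aghkop
Sorted second: aacegm
Differ at position 1: 'g' vs 'a' => not anagrams

0


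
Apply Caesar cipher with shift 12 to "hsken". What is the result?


Caesar cipher: shift "hsken" by 12
  'h' (pos 7) + 12 = pos 19 = 't'
  's' (pos 18) + 12 = pos 4 = 'e'
  'k' (pos 10) + 12 = pos 22 = 'w'
  'e' (pos 4) + 12 = pos 16 = 'q'
  'n' (pos 13) + 12 = pos 25 = 'z'
Result: tewqz

tewqz


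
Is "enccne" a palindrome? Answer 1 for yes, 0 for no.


Input: enccne
Reversed: enccne
  Compare pos 0 ('e') with pos 5 ('e'): match
  Compare pos 1 ('n') with pos 4 ('n'): match
  Compare pos 2 ('c') with pos 3 ('c'): match
Result: palindrome

1


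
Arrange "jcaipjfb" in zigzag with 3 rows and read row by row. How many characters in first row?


Zigzag "jcaipjfb" into 3 rows:
Placing characters:
  'j' => row 0
  'c' => row 1
  'a' => row 2
  'i' => row 1
  'p' => row 0
  'j' => row 1
  'f' => row 2
  'b' => row 1
Rows:
  Row 0: "jp"
  Row 1: "cijb"
  Row 2: "af"
First row length: 2

2


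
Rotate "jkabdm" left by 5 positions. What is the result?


Input: "jkabdm", rotate left by 5
First 5 characters: "jkabd"
Remaining characters: "m"
Concatenate remaining + first: "m" + "jkabd" = "mjkabd"

mjkabd


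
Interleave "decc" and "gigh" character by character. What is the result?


Interleaving "decc" and "gigh":
  Position 0: 'd' from first, 'g' from second => "dg"
  Position 1: 'e' from first, 'i' from second => "ei"
  Position 2: 'c' from first, 'g' from second => "cg"
  Position 3: 'c' from first, 'h' from second => "ch"
Result: dgeicgch

dgeicgch


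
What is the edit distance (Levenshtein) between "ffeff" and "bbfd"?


Computing edit distance: "ffeff" -> "bbfd"
DP table:
           b    b    f    d
      0    1    2    3    4
  f   1    1    2    2    3
  f   2    2    2    2    3
  e   3    3    3    3    3
  f   4    4    4    3    4
  f   5    5    5    4    4
Edit distance = dp[5][4] = 4

4


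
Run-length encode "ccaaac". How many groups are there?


Input: ccaaac
Scanning for consecutive runs:
  Group 1: 'c' x 2 (positions 0-1)
  Group 2: 'a' x 3 (positions 2-4)
  Group 3: 'c' x 1 (positions 5-5)
Total groups: 3

3


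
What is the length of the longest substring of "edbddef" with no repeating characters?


Input: "edbddef"
Sliding window (track last position of each char):
  Position 0 ('e'): window [0,0] length 1 -- new best
  Position 1 ('d'): window [0,1] length 2 -- new best
  Position 2 ('b'): window [0,2] length 3 -- new best
  Position 3 ('d'): repeat (last at 1), move window start to 2
  Position 3 ('d'): window [2,3] length 2
  Position 4 ('d'): repeat (last at 3), move window start to 4
  Position 4 ('d'): window [4,4] length 1
  Position 5 ('e'): window [4,5] length 2
  Position 6 ('f'): window [4,6] length 3
Longest substring with no repeats: "edb" with length 3

3


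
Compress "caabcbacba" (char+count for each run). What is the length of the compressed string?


Input: caabcbacba
Runs:
  'c' x 1 => "c1"
  'a' x 2 => "a2"
  'b' x 1 => "b1"
  'c' x 1 => "c1"
  'b' x 1 => "b1"
  'a' x 1 => "a1"
  'c' x 1 => "c1"
  'b' x 1 => "b1"
  'a' x 1 => "a1"
Compressed: "c1a2b1c1b1a1c1b1a1"
Compressed length: 18

18


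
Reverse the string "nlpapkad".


Input: nlpapkad
Reading characters right to left:
  Position 7: 'd'
  Position 6: 'a'
  Position 5: 'k'
  Position 4: 'p'
  Position 3: 'a'
  Position 2: 'p'
  Position 1: 'l'
  Position 0: 'n'
Reversed: dakpapln

dakpapln


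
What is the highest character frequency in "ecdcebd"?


Input: ecdcebd
Character counts:
  'b': 1
  'c': 2
  'd': 2
  'e': 2
Maximum frequency: 2

2


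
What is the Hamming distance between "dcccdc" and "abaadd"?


Comparing "dcccdc" and "abaadd" position by position:
  Position 0: 'd' vs 'a' => differ
  Position 1: 'c' vs 'b' => differ
  Position 2: 'c' vs 'a' => differ
  Position 3: 'c' vs 'a' => differ
  Position 4: 'd' vs 'd' => same
  Position 5: 'c' vs 'd' => differ
Total differences (Hamming distance): 5

5


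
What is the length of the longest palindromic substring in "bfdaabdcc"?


Input: "bfdaabdcc"
Checking substrings for palindromes:
  [3:5] "aa" (len 2) => palindrome
  [7:9] "cc" (len 2) => palindrome
Longest palindromic substring: "aa" with length 2

2


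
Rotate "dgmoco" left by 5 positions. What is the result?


Input: "dgmoco", rotate left by 5
First 5 characters: "dgmoc"
Remaining characters: "o"
Concatenate remaining + first: "o" + "dgmoc" = "odgmoc"

odgmoc


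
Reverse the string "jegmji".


Input: jegmji
Reading characters right to left:
  Position 5: 'i'
  Position 4: 'j'
  Position 3: 'm'
  Position 2: 'g'
  Position 1: 'e'
  Position 0: 'j'
Reversed: ijmgej

ijmgej


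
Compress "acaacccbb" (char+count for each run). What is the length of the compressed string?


Input: acaacccbb
Runs:
  'a' x 1 => "a1"
  'c' x 1 => "c1"
  'a' x 2 => "a2"
  'c' x 3 => "c3"
  'b' x 2 => "b2"
Compressed: "a1c1a2c3b2"
Compressed length: 10

10


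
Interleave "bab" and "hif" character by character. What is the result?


Interleaving "bab" and "hif":
  Position 0: 'b' from first, 'h' from second => "bh"
  Position 1: 'a' from first, 'i' from second => "ai"
  Position 2: 'b' from first, 'f' from second => "bf"
Result: bhaibf

bhaibf


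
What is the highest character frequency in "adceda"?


Input: adceda
Character counts:
  'a': 2
  'c': 1
  'd': 2
  'e': 1
Maximum frequency: 2

2


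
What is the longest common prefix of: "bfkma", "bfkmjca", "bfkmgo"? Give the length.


Words: bfkma, bfkmjca, bfkmgo
  Position 0: all 'b' => match
  Position 1: all 'f' => match
  Position 2: all 'k' => match
  Position 3: all 'm' => match
  Position 4: ('a', 'j', 'g') => mismatch, stop
LCP = "bfkm" (length 4)

4


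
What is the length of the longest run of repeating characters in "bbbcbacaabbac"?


Input: "bbbcbacaabbac"
Scanning for longest run:
  Position 1 ('b'): continues run of 'b', length=2
  Position 2 ('b'): continues run of 'b', length=3
  Position 3 ('c'): new char, reset run to 1
  Position 4 ('b'): new char, reset run to 1
  Position 5 ('a'): new char, reset run to 1
  Position 6 ('c'): new char, reset run to 1
  Position 7 ('a'): new char, reset run to 1
  Position 8 ('a'): continues run of 'a', length=2
  Position 9 ('b'): new char, reset run to 1
  Position 10 ('b'): continues run of 'b', length=2
  Position 11 ('a'): new char, reset run to 1
  Position 12 ('c'): new char, reset run to 1
Longest run: 'b' with length 3

3


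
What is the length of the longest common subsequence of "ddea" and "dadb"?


LCS of "ddea" and "dadb"
DP table:
           d    a    d    b
      0    0    0    0    0
  d   0    1    1    1    1
  d   0    1    1    2    2
  e   0    1    1    2    2
  a   0    1    2    2    2
LCS length = dp[4][4] = 2

2


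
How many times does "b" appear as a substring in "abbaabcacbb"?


Searching for "b" in "abbaabcacbb"
Scanning each position:
  Position 0: "a" => no
  Position 1: "b" => MATCH
  Position 2: "b" => MATCH
  Position 3: "a" => no
  Position 4: "a" => no
  Position 5: "b" => MATCH
  Position 6: "c" => no
  Position 7: "a" => no
  Position 8: "c" => no
  Position 9: "b" => MATCH
  Position 10: "b" => MATCH
Total occurrences: 5

5


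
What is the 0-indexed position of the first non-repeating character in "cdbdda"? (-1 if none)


Input: cdbdda
Character frequencies:
  'a': 1
  'b': 1
  'c': 1
  'd': 3
Scanning left to right for freq == 1:
  Position 0 ('c'): unique! => answer = 0

0


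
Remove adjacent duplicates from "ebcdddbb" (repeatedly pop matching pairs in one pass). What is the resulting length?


Input: ebcdddbb
Stack-based adjacent duplicate removal:
  Read 'e': push. Stack: e
  Read 'b': push. Stack: eb
  Read 'c': push. Stack: ebc
  Read 'd': push. Stack: ebcd
  Read 'd': matches stack top 'd' => pop. Stack: ebc
  Read 'd': push. Stack: ebcd
  Read 'b': push. Stack: ebcdb
  Read 'b': matches stack top 'b' => pop. Stack: ebcd
Final stack: "ebcd" (length 4)

4


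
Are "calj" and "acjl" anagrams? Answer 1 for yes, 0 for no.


Strings: "calj", "acjl"
Sorted first:  acjl
Sorted second: acjl
Sorted forms match => anagrams

1


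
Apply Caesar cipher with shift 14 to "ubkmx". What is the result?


Caesar cipher: shift "ubkmx" by 14
  'u' (pos 20) + 14 = pos 8 = 'i'
  'b' (pos 1) + 14 = pos 15 = 'p'
  'k' (pos 10) + 14 = pos 24 = 'y'
  'm' (pos 12) + 14 = pos 0 = 'a'
  'x' (pos 23) + 14 = pos 11 = 'l'
Result: ipyal

ipyal


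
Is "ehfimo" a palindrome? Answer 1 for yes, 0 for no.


Input: ehfimo
Reversed: omifhe
  Compare pos 0 ('e') with pos 5 ('o'): MISMATCH
  Compare pos 1 ('h') with pos 4 ('m'): MISMATCH
  Compare pos 2 ('f') with pos 3 ('i'): MISMATCH
Result: not a palindrome

0


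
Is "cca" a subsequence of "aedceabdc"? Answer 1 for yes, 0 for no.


Check if "cca" is a subsequence of "aedceabdc"
Greedy scan:
  Position 0 ('a'): no match needed
  Position 1 ('e'): no match needed
  Position 2 ('d'): no match needed
  Position 3 ('c'): matches sub[0] = 'c'
  Position 4 ('e'): no match needed
  Position 5 ('a'): no match needed
  Position 6 ('b'): no match needed
  Position 7 ('d'): no match needed
  Position 8 ('c'): matches sub[1] = 'c'
Only matched 2/3 characters => not a subsequence

0


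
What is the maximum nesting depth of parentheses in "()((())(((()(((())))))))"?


Input: "()((())(((()(((())))))))"
Tracking depth:
  Position 0 '(': depth becomes 1
  Position 1 ')': depth becomes 0
  Position 2 '(': depth becomes 1
  Position 3 '(': depth becomes 2
  Position 4 '(': depth becomes 3
  Position 5 ')': depth becomes 2
  Position 6 ')': depth becomes 1
  Position 7 '(': depth becomes 2
  Position 8 '(': depth becomes 3
  Position 9 '(': depth becomes 4
  Position 10 '(': depth becomes 5
  Position 11 ')': depth becomes 4
  Position 12 '(': depth becomes 5
  Position 13 '(': depth becomes 6
  Position 14 '(': depth becomes 7
  Position 15 '(': depth becomes 8
  Position 16 ')': depth becomes 7
  Position 17 ')': depth becomes 6
  Position 18 ')': depth becomes 5
  Position 19 ')': depth becomes 4
  Position 20 ')': depth becomes 3
  Position 21 ')': depth becomes 2
  Position 22 ')': depth becomes 1
  Position 23 ')': depth becomes 0
Maximum depth reached: 8

8


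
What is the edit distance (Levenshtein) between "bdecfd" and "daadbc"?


Computing edit distance: "bdecfd" -> "daadbc"
DP table:
           d    a    a    d    b    c
      0    1    2    3    4    5    6
  b   1    1    2    3    4    4    5
  d   2    1    2    3    3    4    5
  e   3    2    2    3    4    4    5
  c   4    3    3    3    4    5    4
  f   5    4    4    4    4    5    5
  d   6    5    5    5    4    5    6
Edit distance = dp[6][6] = 6

6


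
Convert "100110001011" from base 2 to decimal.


Input: "100110001011" in base 2
Positional expansion:
  Digit '1' (value 1) x 2^11 = 2048
  Digit '0' (value 0) x 2^10 = 0
  Digit '0' (value 0) x 2^9 = 0
  Digit '1' (value 1) x 2^8 = 256
  Digit '1' (value 1) x 2^7 = 128
  Digit '0' (value 0) x 2^6 = 0
  Digit '0' (value 0) x 2^5 = 0
  Digit '0' (value 0) x 2^4 = 0
  Digit '1' (value 1) x 2^3 = 8
  Digit '0' (value 0) x 2^2 = 0
  Digit '1' (value 1) x 2^1 = 2
  Digit '1' (value 1) x 2^0 = 1
Sum = 2443

2443


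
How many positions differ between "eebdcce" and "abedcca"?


Comparing "eebdcce" and "abedcca" position by position:
  Position 0: 'e' vs 'a' => DIFFER
  Position 1: 'e' vs 'b' => DIFFER
  Position 2: 'b' vs 'e' => DIFFER
  Position 3: 'd' vs 'd' => same
  Position 4: 'c' vs 'c' => same
  Position 5: 'c' vs 'c' => same
  Position 6: 'e' vs 'a' => DIFFER
Positions that differ: 4

4


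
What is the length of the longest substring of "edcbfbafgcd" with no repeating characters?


Input: "edcbfbafgcd"
Sliding window (track last position of each char):
  Position 0 ('e'): window [0,0] length 1 -- new best
  Position 1 ('d'): window [0,1] length 2 -- new best
  Position 2 ('c'): window [0,2] length 3 -- new best
  Position 3 ('b'): window [0,3] length 4 -- new best
  Position 4 ('f'): window [0,4] length 5 -- new best
  Position 5 ('b'): repeat (last at 3), move window start to 4
  Position 5 ('b'): window [4,5] length 2
  Position 6 ('a'): window [4,6] length 3
  Position 7 ('f'): repeat (last at 4), move window start to 5
  Position 7 ('f'): window [5,7] length 3
  Position 8 ('g'): window [5,8] length 4
  Position 9 ('c'): window [5,9] length 5
  Position 10 ('d'): window [5,10] length 6 -- new best
Longest substring with no repeats: "bafgcd" with length 6

6


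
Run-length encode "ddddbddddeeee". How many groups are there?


Input: ddddbddddeeee
Scanning for consecutive runs:
  Group 1: 'd' x 4 (positions 0-3)
  Group 2: 'b' x 1 (positions 4-4)
  Group 3: 'd' x 4 (positions 5-8)
  Group 4: 'e' x 4 (positions 9-12)
Total groups: 4

4


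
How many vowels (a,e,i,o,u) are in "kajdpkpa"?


Input: kajdpkpa
Checking each character:
  'k' at position 0: consonant
  'a' at position 1: vowel (running total: 1)
  'j' at position 2: consonant
  'd' at position 3: consonant
  'p' at position 4: consonant
  'k' at position 5: consonant
  'p' at position 6: consonant
  'a' at position 7: vowel (running total: 2)
Total vowels: 2

2


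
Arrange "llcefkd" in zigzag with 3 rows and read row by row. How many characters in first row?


Zigzag "llcefkd" into 3 rows:
Placing characters:
  'l' => row 0
  'l' => row 1
  'c' => row 2
  'e' => row 1
  'f' => row 0
  'k' => row 1
  'd' => row 2
Rows:
  Row 0: "lf"
  Row 1: "lek"
  Row 2: "cd"
First row length: 2

2


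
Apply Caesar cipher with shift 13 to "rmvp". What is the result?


Caesar cipher: shift "rmvp" by 13
  'r' (pos 17) + 13 = pos 4 = 'e'
  'm' (pos 12) + 13 = pos 25 = 'z'
  'v' (pos 21) + 13 = pos 8 = 'i'
  'p' (pos 15) + 13 = pos 2 = 'c'
Result: ezic

ezic


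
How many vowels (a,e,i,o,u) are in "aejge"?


Input: aejge
Checking each character:
  'a' at position 0: vowel (running total: 1)
  'e' at position 1: vowel (running total: 2)
  'j' at position 2: consonant
  'g' at position 3: consonant
  'e' at position 4: vowel (running total: 3)
Total vowels: 3

3


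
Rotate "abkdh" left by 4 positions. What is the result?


Input: "abkdh", rotate left by 4
First 4 characters: "abkd"
Remaining characters: "h"
Concatenate remaining + first: "h" + "abkd" = "habkd"

habkd


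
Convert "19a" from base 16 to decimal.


Input: "19a" in base 16
Positional expansion:
  Digit '1' (value 1) x 16^2 = 256
  Digit '9' (value 9) x 16^1 = 144
  Digit 'a' (value 10) x 16^0 = 10
Sum = 410

410


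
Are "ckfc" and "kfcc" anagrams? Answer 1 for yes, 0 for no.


Strings: "ckfc", "kfcc"
Sorted first:  ccfk
Sorted second: ccfk
Sorted forms match => anagrams

1


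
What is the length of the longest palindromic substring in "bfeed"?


Input: "bfeed"
Checking substrings for palindromes:
  [2:4] "ee" (len 2) => palindrome
Longest palindromic substring: "ee" with length 2

2


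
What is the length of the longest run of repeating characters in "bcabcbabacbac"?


Input: "bcabcbabacbac"
Scanning for longest run:
  Position 1 ('c'): new char, reset run to 1
  Position 2 ('a'): new char, reset run to 1
  Position 3 ('b'): new char, reset run to 1
  Position 4 ('c'): new char, reset run to 1
  Position 5 ('b'): new char, reset run to 1
  Position 6 ('a'): new char, reset run to 1
  Position 7 ('b'): new char, reset run to 1
  Position 8 ('a'): new char, reset run to 1
  Position 9 ('c'): new char, reset run to 1
  Position 10 ('b'): new char, reset run to 1
  Position 11 ('a'): new char, reset run to 1
  Position 12 ('c'): new char, reset run to 1
Longest run: 'b' with length 1

1


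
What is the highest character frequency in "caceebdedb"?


Input: caceebdedb
Character counts:
  'a': 1
  'b': 2
  'c': 2
  'd': 2
  'e': 3
Maximum frequency: 3

3


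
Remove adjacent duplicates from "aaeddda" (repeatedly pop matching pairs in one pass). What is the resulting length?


Input: aaeddda
Stack-based adjacent duplicate removal:
  Read 'a': push. Stack: a
  Read 'a': matches stack top 'a' => pop. Stack: (empty)
  Read 'e': push. Stack: e
  Read 'd': push. Stack: ed
  Read 'd': matches stack top 'd' => pop. Stack: e
  Read 'd': push. Stack: ed
  Read 'a': push. Stack: eda
Final stack: "eda" (length 3)

3


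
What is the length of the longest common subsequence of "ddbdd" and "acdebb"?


LCS of "ddbdd" and "acdebb"
DP table:
           a    c    d    e    b    b
      0    0    0    0    0    0    0
  d   0    0    0    1    1    1    1
  d   0    0    0    1    1    1    1
  b   0    0    0    1    1    2    2
  d   0    0    0    1    1    2    2
  d   0    0    0    1    1    2    2
LCS length = dp[5][6] = 2

2


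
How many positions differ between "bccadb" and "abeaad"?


Comparing "bccadb" and "abeaad" position by position:
  Position 0: 'b' vs 'a' => DIFFER
  Position 1: 'c' vs 'b' => DIFFER
  Position 2: 'c' vs 'e' => DIFFER
  Position 3: 'a' vs 'a' => same
  Position 4: 'd' vs 'a' => DIFFER
  Position 5: 'b' vs 'd' => DIFFER
Positions that differ: 5

5


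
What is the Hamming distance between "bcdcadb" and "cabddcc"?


Comparing "bcdcadb" and "cabddcc" position by position:
  Position 0: 'b' vs 'c' => differ
  Position 1: 'c' vs 'a' => differ
  Position 2: 'd' vs 'b' => differ
  Position 3: 'c' vs 'd' => differ
  Position 4: 'a' vs 'd' => differ
  Position 5: 'd' vs 'c' => differ
  Position 6: 'b' vs 'c' => differ
Total differences (Hamming distance): 7

7


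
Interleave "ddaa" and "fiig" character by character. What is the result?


Interleaving "ddaa" and "fiig":
  Position 0: 'd' from first, 'f' from second => "df"
  Position 1: 'd' from first, 'i' from second => "di"
  Position 2: 'a' from first, 'i' from second => "ai"
  Position 3: 'a' from first, 'g' from second => "ag"
Result: dfdiaiag

dfdiaiag


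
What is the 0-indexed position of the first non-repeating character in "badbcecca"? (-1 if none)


Input: badbcecca
Character frequencies:
  'a': 2
  'b': 2
  'c': 3
  'd': 1
  'e': 1
Scanning left to right for freq == 1:
  Position 0 ('b'): freq=2, skip
  Position 1 ('a'): freq=2, skip
  Position 2 ('d'): unique! => answer = 2

2


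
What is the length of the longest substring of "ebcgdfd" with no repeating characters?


Input: "ebcgdfd"
Sliding window (track last position of each char):
  Position 0 ('e'): window [0,0] length 1 -- new best
  Position 1 ('b'): window [0,1] length 2 -- new best
  Position 2 ('c'): window [0,2] length 3 -- new best
  Position 3 ('g'): window [0,3] length 4 -- new best
  Position 4 ('d'): window [0,4] length 5 -- new best
  Position 5 ('f'): window [0,5] length 6 -- new best
  Position 6 ('d'): repeat (last at 4), move window start to 5
  Position 6 ('d'): window [5,6] length 2
Longest substring with no repeats: "ebcgdf" with length 6

6


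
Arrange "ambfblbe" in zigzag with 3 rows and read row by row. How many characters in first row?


Zigzag "ambfblbe" into 3 rows:
Placing characters:
  'a' => row 0
  'm' => row 1
  'b' => row 2
  'f' => row 1
  'b' => row 0
  'l' => row 1
  'b' => row 2
  'e' => row 1
Rows:
  Row 0: "ab"
  Row 1: "mfle"
  Row 2: "bb"
First row length: 2

2


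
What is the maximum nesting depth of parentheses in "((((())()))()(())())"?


Input: "((((())()))()(())())"
Tracking depth:
  Position 0 '(': depth becomes 1
  Position 1 '(': depth becomes 2
  Position 2 '(': depth becomes 3
  Position 3 '(': depth becomes 4
  Position 4 '(': depth becomes 5
  Position 5 ')': depth becomes 4
  Position 6 ')': depth becomes 3
  Position 7 '(': depth becomes 4
  Position 8 ')': depth becomes 3
  Position 9 ')': depth becomes 2
  Position 10 ')': depth becomes 1
  Position 11 '(': depth becomes 2
  Position 12 ')': depth becomes 1
  Position 13 '(': depth becomes 2
  Position 14 '(': depth becomes 3
  Position 15 ')': depth becomes 2
  Position 16 ')': depth becomes 1
  Position 17 '(': depth becomes 2
  Position 18 ')': depth becomes 1
  Position 19 ')': depth becomes 0
Maximum depth reached: 5

5


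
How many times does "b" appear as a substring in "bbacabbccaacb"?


Searching for "b" in "bbacabbccaacb"
Scanning each position:
  Position 0: "b" => MATCH
  Position 1: "b" => MATCH
  Position 2: "a" => no
  Position 3: "c" => no
  Position 4: "a" => no
  Position 5: "b" => MATCH
  Position 6: "b" => MATCH
  Position 7: "c" => no
  Position 8: "c" => no
  Position 9: "a" => no
  Position 10: "a" => no
  Position 11: "c" => no
  Position 12: "b" => MATCH
Total occurrences: 5

5


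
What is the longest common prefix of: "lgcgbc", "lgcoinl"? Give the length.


Words: lgcgbc, lgcoinl
  Position 0: all 'l' => match
  Position 1: all 'g' => match
  Position 2: all 'c' => match
  Position 3: ('g', 'o') => mismatch, stop
LCP = "lgc" (length 3)

3


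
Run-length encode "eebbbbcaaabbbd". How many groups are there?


Input: eebbbbcaaabbbd
Scanning for consecutive runs:
  Group 1: 'e' x 2 (positions 0-1)
  Group 2: 'b' x 4 (positions 2-5)
  Group 3: 'c' x 1 (positions 6-6)
  Group 4: 'a' x 3 (positions 7-9)
  Group 5: 'b' x 3 (positions 10-12)
  Group 6: 'd' x 1 (positions 13-13)
Total groups: 6

6


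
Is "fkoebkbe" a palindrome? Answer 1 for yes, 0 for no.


Input: fkoebkbe
Reversed: ebkbeokf
  Compare pos 0 ('f') with pos 7 ('e'): MISMATCH
  Compare pos 1 ('k') with pos 6 ('b'): MISMATCH
  Compare pos 2 ('o') with pos 5 ('k'): MISMATCH
  Compare pos 3 ('e') with pos 4 ('b'): MISMATCH
Result: not a palindrome

0


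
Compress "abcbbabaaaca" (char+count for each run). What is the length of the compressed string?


Input: abcbbabaaaca
Runs:
  'a' x 1 => "a1"
  'b' x 1 => "b1"
  'c' x 1 => "c1"
  'b' x 2 => "b2"
  'a' x 1 => "a1"
  'b' x 1 => "b1"
  'a' x 3 => "a3"
  'c' x 1 => "c1"
  'a' x 1 => "a1"
Compressed: "a1b1c1b2a1b1a3c1a1"
Compressed length: 18

18


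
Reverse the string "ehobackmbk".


Input: ehobackmbk
Reading characters right to left:
  Position 9: 'k'
  Position 8: 'b'
  Position 7: 'm'
  Position 6: 'k'
  Position 5: 'c'
  Position 4: 'a'
  Position 3: 'b'
  Position 2: 'o'
  Position 1: 'h'
  Position 0: 'e'
Reversed: kbmkcabohe

kbmkcabohe


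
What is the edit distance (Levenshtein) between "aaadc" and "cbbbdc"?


Computing edit distance: "aaadc" -> "cbbbdc"
DP table:
           c    b    b    b    d    c
      0    1    2    3    4    5    6
  a   1    1    2    3    4    5    6
  a   2    2    2    3    4    5    6
  a   3    3    3    3    4    5    6
  d   4    4    4    4    4    4    5
  c   5    4    5    5    5    5    4
Edit distance = dp[5][6] = 4

4


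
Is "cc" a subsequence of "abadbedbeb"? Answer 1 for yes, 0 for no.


Check if "cc" is a subsequence of "abadbedbeb"
Greedy scan:
  Position 0 ('a'): no match needed
  Position 1 ('b'): no match needed
  Position 2 ('a'): no match needed
  Position 3 ('d'): no match needed
  Position 4 ('b'): no match needed
  Position 5 ('e'): no match needed
  Position 6 ('d'): no match needed
  Position 7 ('b'): no match needed
  Position 8 ('e'): no match needed
  Position 9 ('b'): no match needed
Only matched 0/2 characters => not a subsequence

0


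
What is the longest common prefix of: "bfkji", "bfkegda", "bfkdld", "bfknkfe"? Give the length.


Words: bfkji, bfkegda, bfkdld, bfknkfe
  Position 0: all 'b' => match
  Position 1: all 'f' => match
  Position 2: all 'k' => match
  Position 3: ('j', 'e', 'd', 'n') => mismatch, stop
LCP = "bfk" (length 3)

3


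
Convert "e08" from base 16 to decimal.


Input: "e08" in base 16
Positional expansion:
  Digit 'e' (value 14) x 16^2 = 3584
  Digit '0' (value 0) x 16^1 = 0
  Digit '8' (value 8) x 16^0 = 8
Sum = 3592

3592


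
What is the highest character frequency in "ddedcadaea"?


Input: ddedcadaea
Character counts:
  'a': 3
  'c': 1
  'd': 4
  'e': 2
Maximum frequency: 4

4


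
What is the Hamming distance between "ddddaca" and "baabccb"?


Comparing "ddddaca" and "baabccb" position by position:
  Position 0: 'd' vs 'b' => differ
  Position 1: 'd' vs 'a' => differ
  Position 2: 'd' vs 'a' => differ
  Position 3: 'd' vs 'b' => differ
  Position 4: 'a' vs 'c' => differ
  Position 5: 'c' vs 'c' => same
  Position 6: 'a' vs 'b' => differ
Total differences (Hamming distance): 6

6


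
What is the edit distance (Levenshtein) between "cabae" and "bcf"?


Computing edit distance: "cabae" -> "bcf"
DP table:
           b    c    f
      0    1    2    3
  c   1    1    1    2
  a   2    2    2    2
  b   3    2    3    3
  a   4    3    3    4
  e   5    4    4    4
Edit distance = dp[5][3] = 4

4


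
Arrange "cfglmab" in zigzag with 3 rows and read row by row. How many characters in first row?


Zigzag "cfglmab" into 3 rows:
Placing characters:
  'c' => row 0
  'f' => row 1
  'g' => row 2
  'l' => row 1
  'm' => row 0
  'a' => row 1
  'b' => row 2
Rows:
  Row 0: "cm"
  Row 1: "fla"
  Row 2: "gb"
First row length: 2

2


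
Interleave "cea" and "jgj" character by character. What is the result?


Interleaving "cea" and "jgj":
  Position 0: 'c' from first, 'j' from second => "cj"
  Position 1: 'e' from first, 'g' from second => "eg"
  Position 2: 'a' from first, 'j' from second => "aj"
Result: cjegaj

cjegaj


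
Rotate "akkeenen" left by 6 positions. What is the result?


Input: "akkeenen", rotate left by 6
First 6 characters: "akkeen"
Remaining characters: "en"
Concatenate remaining + first: "en" + "akkeen" = "enakkeen"

enakkeen


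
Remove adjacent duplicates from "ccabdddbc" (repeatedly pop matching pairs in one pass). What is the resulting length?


Input: ccabdddbc
Stack-based adjacent duplicate removal:
  Read 'c': push. Stack: c
  Read 'c': matches stack top 'c' => pop. Stack: (empty)
  Read 'a': push. Stack: a
  Read 'b': push. Stack: ab
  Read 'd': push. Stack: abd
  Read 'd': matches stack top 'd' => pop. Stack: ab
  Read 'd': push. Stack: abd
  Read 'b': push. Stack: abdb
  Read 'c': push. Stack: abdbc
Final stack: "abdbc" (length 5)

5


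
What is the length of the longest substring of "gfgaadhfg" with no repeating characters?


Input: "gfgaadhfg"
Sliding window (track last position of each char):
  Position 0 ('g'): window [0,0] length 1 -- new best
  Position 1 ('f'): window [0,1] length 2 -- new best
  Position 2 ('g'): repeat (last at 0), move window start to 1
  Position 2 ('g'): window [1,2] length 2
  Position 3 ('a'): window [1,3] length 3 -- new best
  Position 4 ('a'): repeat (last at 3), move window start to 4
  Position 4 ('a'): window [4,4] length 1
  Position 5 ('d'): window [4,5] length 2
  Position 6 ('h'): window [4,6] length 3
  Position 7 ('f'): window [4,7] length 4 -- new best
  Position 8 ('g'): window [4,8] length 5 -- new best
Longest substring with no repeats: "adhfg" with length 5

5


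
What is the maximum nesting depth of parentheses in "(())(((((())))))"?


Input: "(())(((((())))))"
Tracking depth:
  Position 0 '(': depth becomes 1
  Position 1 '(': depth becomes 2
  Position 2 ')': depth becomes 1
  Position 3 ')': depth becomes 0
  Position 4 '(': depth becomes 1
  Position 5 '(': depth becomes 2
  Position 6 '(': depth becomes 3
  Position 7 '(': depth becomes 4
  Position 8 '(': depth becomes 5
  Position 9 '(': depth becomes 6
  Position 10 ')': depth becomes 5
  Position 11 ')': depth becomes 4
  Position 12 ')': depth becomes 3
  Position 13 ')': depth becomes 2
  Position 14 ')': depth becomes 1
  Position 15 ')': depth becomes 0
Maximum depth reached: 6

6


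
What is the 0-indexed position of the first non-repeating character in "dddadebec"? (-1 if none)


Input: dddadebec
Character frequencies:
  'a': 1
  'b': 1
  'c': 1
  'd': 4
  'e': 2
Scanning left to right for freq == 1:
  Position 0 ('d'): freq=4, skip
  Position 1 ('d'): freq=4, skip
  Position 2 ('d'): freq=4, skip
  Position 3 ('a'): unique! => answer = 3

3


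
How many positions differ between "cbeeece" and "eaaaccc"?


Comparing "cbeeece" and "eaaaccc" position by position:
  Position 0: 'c' vs 'e' => DIFFER
  Position 1: 'b' vs 'a' => DIFFER
  Position 2: 'e' vs 'a' => DIFFER
  Position 3: 'e' vs 'a' => DIFFER
  Position 4: 'e' vs 'c' => DIFFER
  Position 5: 'c' vs 'c' => same
  Position 6: 'e' vs 'c' => DIFFER
Positions that differ: 6

6


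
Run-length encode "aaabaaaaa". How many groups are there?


Input: aaabaaaaa
Scanning for consecutive runs:
  Group 1: 'a' x 3 (positions 0-2)
  Group 2: 'b' x 1 (positions 3-3)
  Group 3: 'a' x 5 (positions 4-8)
Total groups: 3

3


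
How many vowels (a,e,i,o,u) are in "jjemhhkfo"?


Input: jjemhhkfo
Checking each character:
  'j' at position 0: consonant
  'j' at position 1: consonant
  'e' at position 2: vowel (running total: 1)
  'm' at position 3: consonant
  'h' at position 4: consonant
  'h' at position 5: consonant
  'k' at position 6: consonant
  'f' at position 7: consonant
  'o' at position 8: vowel (running total: 2)
Total vowels: 2

2


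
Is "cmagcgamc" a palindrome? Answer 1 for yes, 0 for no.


Input: cmagcgamc
Reversed: cmagcgamc
  Compare pos 0 ('c') with pos 8 ('c'): match
  Compare pos 1 ('m') with pos 7 ('m'): match
  Compare pos 2 ('a') with pos 6 ('a'): match
  Compare pos 3 ('g') with pos 5 ('g'): match
Result: palindrome

1


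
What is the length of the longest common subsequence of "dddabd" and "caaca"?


LCS of "dddabd" and "caaca"
DP table:
           c    a    a    c    a
      0    0    0    0    0    0
  d   0    0    0    0    0    0
  d   0    0    0    0    0    0
  d   0    0    0    0    0    0
  a   0    0    1    1    1    1
  b   0    0    1    1    1    1
  d   0    0    1    1    1    1
LCS length = dp[6][5] = 1

1


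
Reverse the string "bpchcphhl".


Input: bpchcphhl
Reading characters right to left:
  Position 8: 'l'
  Position 7: 'h'
  Position 6: 'h'
  Position 5: 'p'
  Position 4: 'c'
  Position 3: 'h'
  Position 2: 'c'
  Position 1: 'p'
  Position 0: 'b'
Reversed: lhhpchcpb

lhhpchcpb


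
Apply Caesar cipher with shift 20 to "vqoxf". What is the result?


Caesar cipher: shift "vqoxf" by 20
  'v' (pos 21) + 20 = pos 15 = 'p'
  'q' (pos 16) + 20 = pos 10 = 'k'
  'o' (pos 14) + 20 = pos 8 = 'i'
  'x' (pos 23) + 20 = pos 17 = 'r'
  'f' (pos 5) + 20 = pos 25 = 'z'
Result: pkirz

pkirz


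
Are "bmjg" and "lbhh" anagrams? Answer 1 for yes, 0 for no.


Strings: "bmjg", "lbhh"
Sorted first:  bgjm
Sorted second: bhhl
Differ at position 1: 'g' vs 'h' => not anagrams

0


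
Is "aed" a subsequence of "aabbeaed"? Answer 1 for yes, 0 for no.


Check if "aed" is a subsequence of "aabbeaed"
Greedy scan:
  Position 0 ('a'): matches sub[0] = 'a'
  Position 1 ('a'): no match needed
  Position 2 ('b'): no match needed
  Position 3 ('b'): no match needed
  Position 4 ('e'): matches sub[1] = 'e'
  Position 5 ('a'): no match needed
  Position 6 ('e'): no match needed
  Position 7 ('d'): matches sub[2] = 'd'
All 3 characters matched => is a subsequence

1


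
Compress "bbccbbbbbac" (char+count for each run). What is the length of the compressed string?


Input: bbccbbbbbac
Runs:
  'b' x 2 => "b2"
  'c' x 2 => "c2"
  'b' x 5 => "b5"
  'a' x 1 => "a1"
  'c' x 1 => "c1"
Compressed: "b2c2b5a1c1"
Compressed length: 10

10


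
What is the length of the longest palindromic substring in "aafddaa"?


Input: "aafddaa"
Checking substrings for palindromes:
  [0:2] "aa" (len 2) => palindrome
  [3:5] "dd" (len 2) => palindrome
  [5:7] "aa" (len 2) => palindrome
Longest palindromic substring: "aa" with length 2

2


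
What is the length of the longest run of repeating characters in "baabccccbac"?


Input: "baabccccbac"
Scanning for longest run:
  Position 1 ('a'): new char, reset run to 1
  Position 2 ('a'): continues run of 'a', length=2
  Position 3 ('b'): new char, reset run to 1
  Position 4 ('c'): new char, reset run to 1
  Position 5 ('c'): continues run of 'c', length=2
  Position 6 ('c'): continues run of 'c', length=3
  Position 7 ('c'): continues run of 'c', length=4
  Position 8 ('b'): new char, reset run to 1
  Position 9 ('a'): new char, reset run to 1
  Position 10 ('c'): new char, reset run to 1
Longest run: 'c' with length 4

4


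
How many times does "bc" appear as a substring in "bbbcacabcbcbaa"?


Searching for "bc" in "bbbcacabcbcbaa"
Scanning each position:
  Position 0: "bb" => no
  Position 1: "bb" => no
  Position 2: "bc" => MATCH
  Position 3: "ca" => no
  Position 4: "ac" => no
  Position 5: "ca" => no
  Position 6: "ab" => no
  Position 7: "bc" => MATCH
  Position 8: "cb" => no
  Position 9: "bc" => MATCH
  Position 10: "cb" => no
  Position 11: "ba" => no
  Position 12: "aa" => no
Total occurrences: 3

3


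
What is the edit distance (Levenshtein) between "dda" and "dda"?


Computing edit distance: "dda" -> "dda"
DP table:
           d    d    a
      0    1    2    3
  d   1    0    1    2
  d   2    1    0    1
  a   3    2    1    0
Edit distance = dp[3][3] = 0

0


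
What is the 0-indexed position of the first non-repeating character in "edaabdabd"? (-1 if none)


Input: edaabdabd
Character frequencies:
  'a': 3
  'b': 2
  'd': 3
  'e': 1
Scanning left to right for freq == 1:
  Position 0 ('e'): unique! => answer = 0

0


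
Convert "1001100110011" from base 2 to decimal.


Input: "1001100110011" in base 2
Positional expansion:
  Digit '1' (value 1) x 2^12 = 4096
  Digit '0' (value 0) x 2^11 = 0
  Digit '0' (value 0) x 2^10 = 0
  Digit '1' (value 1) x 2^9 = 512
  Digit '1' (value 1) x 2^8 = 256
  Digit '0' (value 0) x 2^7 = 0
  Digit '0' (value 0) x 2^6 = 0
  Digit '1' (value 1) x 2^5 = 32
  Digit '1' (value 1) x 2^4 = 16
  Digit '0' (value 0) x 2^3 = 0
  Digit '0' (value 0) x 2^2 = 0
  Digit '1' (value 1) x 2^1 = 2
  Digit '1' (value 1) x 2^0 = 1
Sum = 4915

4915


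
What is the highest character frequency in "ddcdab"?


Input: ddcdab
Character counts:
  'a': 1
  'b': 1
  'c': 1
  'd': 3
Maximum frequency: 3

3


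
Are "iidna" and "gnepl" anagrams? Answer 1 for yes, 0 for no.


Strings: "iidna", "gnepl"
Sorted first:  adiin
Sorted second: eglnp
Differ at position 0: 'a' vs 'e' => not anagrams

0


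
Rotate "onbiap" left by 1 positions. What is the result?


Input: "onbiap", rotate left by 1
First 1 characters: "o"
Remaining characters: "nbiap"
Concatenate remaining + first: "nbiap" + "o" = "nbiapo"

nbiapo


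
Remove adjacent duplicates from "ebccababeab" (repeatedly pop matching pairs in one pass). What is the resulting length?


Input: ebccababeab
Stack-based adjacent duplicate removal:
  Read 'e': push. Stack: e
  Read 'b': push. Stack: eb
  Read 'c': push. Stack: ebc
  Read 'c': matches stack top 'c' => pop. Stack: eb
  Read 'a': push. Stack: eba
  Read 'b': push. Stack: ebab
  Read 'a': push. Stack: ebaba
  Read 'b': push. Stack: ebabab
  Read 'e': push. Stack: ebababe
  Read 'a': push. Stack: ebababea
  Read 'b': push. Stack: ebababeab
Final stack: "ebababeab" (length 9)

9


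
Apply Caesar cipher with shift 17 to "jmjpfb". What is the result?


Caesar cipher: shift "jmjpfb" by 17
  'j' (pos 9) + 17 = pos 0 = 'a'
  'm' (pos 12) + 17 = pos 3 = 'd'
  'j' (pos 9) + 17 = pos 0 = 'a'
  'p' (pos 15) + 17 = pos 6 = 'g'
  'f' (pos 5) + 17 = pos 22 = 'w'
  'b' (pos 1) + 17 = pos 18 = 's'
Result: adagws

adagws


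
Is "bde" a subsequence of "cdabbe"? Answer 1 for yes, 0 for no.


Check if "bde" is a subsequence of "cdabbe"
Greedy scan:
  Position 0 ('c'): no match needed
  Position 1 ('d'): no match needed
  Position 2 ('a'): no match needed
  Position 3 ('b'): matches sub[0] = 'b'
  Position 4 ('b'): no match needed
  Position 5 ('e'): no match needed
Only matched 1/3 characters => not a subsequence

0


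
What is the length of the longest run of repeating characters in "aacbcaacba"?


Input: "aacbcaacba"
Scanning for longest run:
  Position 1 ('a'): continues run of 'a', length=2
  Position 2 ('c'): new char, reset run to 1
  Position 3 ('b'): new char, reset run to 1
  Position 4 ('c'): new char, reset run to 1
  Position 5 ('a'): new char, reset run to 1
  Position 6 ('a'): continues run of 'a', length=2
  Position 7 ('c'): new char, reset run to 1
  Position 8 ('b'): new char, reset run to 1
  Position 9 ('a'): new char, reset run to 1
Longest run: 'a' with length 2

2


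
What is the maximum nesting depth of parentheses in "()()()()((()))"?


Input: "()()()()((()))"
Tracking depth:
  Position 0 '(': depth becomes 1
  Position 1 ')': depth becomes 0
  Position 2 '(': depth becomes 1
  Position 3 ')': depth becomes 0
  Position 4 '(': depth becomes 1
  Position 5 ')': depth becomes 0
  Position 6 '(': depth becomes 1
  Position 7 ')': depth becomes 0
  Position 8 '(': depth becomes 1
  Position 9 '(': depth becomes 2
  Position 10 '(': depth becomes 3
  Position 11 ')': depth becomes 2
  Position 12 ')': depth becomes 1
  Position 13 ')': depth becomes 0
Maximum depth reached: 3

3
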